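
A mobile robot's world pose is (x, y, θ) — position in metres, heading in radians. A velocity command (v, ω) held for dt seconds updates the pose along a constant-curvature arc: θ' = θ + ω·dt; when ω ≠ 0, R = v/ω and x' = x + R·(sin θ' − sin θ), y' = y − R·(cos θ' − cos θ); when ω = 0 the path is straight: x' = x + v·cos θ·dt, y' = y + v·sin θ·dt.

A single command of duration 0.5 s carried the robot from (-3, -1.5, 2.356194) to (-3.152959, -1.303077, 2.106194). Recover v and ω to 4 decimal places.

v = 0.5000, ω = -0.5000

Δθ = 2.106194 − 2.356194 = -0.250000
ω = Δθ/dt = -0.250000/0.5 = -0.5000
R = −Δy/(cos θ' − cos θ) = -1.0000
v = R·ω = -1.0000·-0.5000 = 0.5000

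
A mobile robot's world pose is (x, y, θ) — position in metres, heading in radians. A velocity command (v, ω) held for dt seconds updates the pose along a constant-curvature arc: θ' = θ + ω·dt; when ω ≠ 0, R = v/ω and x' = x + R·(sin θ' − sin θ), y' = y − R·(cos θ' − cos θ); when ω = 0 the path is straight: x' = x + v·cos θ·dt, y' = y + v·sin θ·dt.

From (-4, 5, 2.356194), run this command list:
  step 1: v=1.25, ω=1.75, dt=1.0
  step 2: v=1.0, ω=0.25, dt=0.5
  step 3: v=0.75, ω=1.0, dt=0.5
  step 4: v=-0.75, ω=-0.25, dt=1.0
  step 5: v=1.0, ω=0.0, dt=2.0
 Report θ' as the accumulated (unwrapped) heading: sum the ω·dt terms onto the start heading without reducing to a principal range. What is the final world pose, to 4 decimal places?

step 1: θ'=4.1062 (R=0.7143) → pose (-5.0921, 4.9019, 4.1062)
step 2: θ'=4.2312 (R=4.0000) → pose (-5.3506, 4.4743, 4.2312)
step 3: θ'=4.7312 (R=0.7500) → pose (-5.4356, 4.1130, 4.7312)
step 4: θ'=4.4812 (R=3.0000) → pose (-5.3563, 4.8569, 4.4812)
step 5: θ'=4.4812 (straight) → pose (-5.8146, 2.9101, 4.4812)

(-5.8146, 2.9101, 4.4812)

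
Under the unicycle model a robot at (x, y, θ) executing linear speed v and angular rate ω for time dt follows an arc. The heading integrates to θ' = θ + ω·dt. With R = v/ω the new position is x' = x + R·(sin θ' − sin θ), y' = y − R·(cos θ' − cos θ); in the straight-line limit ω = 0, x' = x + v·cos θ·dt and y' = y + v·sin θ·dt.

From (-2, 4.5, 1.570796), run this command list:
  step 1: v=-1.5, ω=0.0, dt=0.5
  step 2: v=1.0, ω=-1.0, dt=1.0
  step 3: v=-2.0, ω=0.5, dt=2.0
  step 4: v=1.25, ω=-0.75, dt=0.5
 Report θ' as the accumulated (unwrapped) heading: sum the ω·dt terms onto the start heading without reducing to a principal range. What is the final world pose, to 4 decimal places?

step 1: θ'=1.5708 (straight) → pose (-2.0000, 3.7500, 1.5708)
step 2: θ'=0.5708 (R=-1.0000) → pose (-1.5403, 4.5915, 0.5708)
step 3: θ'=1.5708 (R=-4.0000) → pose (-3.3791, 1.2256, 1.5708)
step 4: θ'=1.1958 (R=-1.6667) → pose (-3.2633, 1.8360, 1.1958)

(-3.2633, 1.8360, 1.1958)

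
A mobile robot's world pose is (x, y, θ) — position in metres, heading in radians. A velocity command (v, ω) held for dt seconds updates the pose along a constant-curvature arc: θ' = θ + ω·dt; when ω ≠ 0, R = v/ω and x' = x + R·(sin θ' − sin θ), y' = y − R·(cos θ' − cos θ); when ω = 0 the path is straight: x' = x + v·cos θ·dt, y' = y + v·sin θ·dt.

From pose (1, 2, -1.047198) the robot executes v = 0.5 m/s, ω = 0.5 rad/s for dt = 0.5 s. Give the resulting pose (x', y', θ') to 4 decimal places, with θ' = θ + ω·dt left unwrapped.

(1.1506, 1.8013, -0.7972)

θ' = -1.0472 + 0.5·0.5 = -0.7972
R = v/ω = 0.5/0.5 = 1.0000
x' = 1 + 1.0000·(sin -0.7972 − sin -1.0472) = 1.1506
y' = 2 − 1.0000·(cos -0.7972 − cos -1.0472) = 1.8013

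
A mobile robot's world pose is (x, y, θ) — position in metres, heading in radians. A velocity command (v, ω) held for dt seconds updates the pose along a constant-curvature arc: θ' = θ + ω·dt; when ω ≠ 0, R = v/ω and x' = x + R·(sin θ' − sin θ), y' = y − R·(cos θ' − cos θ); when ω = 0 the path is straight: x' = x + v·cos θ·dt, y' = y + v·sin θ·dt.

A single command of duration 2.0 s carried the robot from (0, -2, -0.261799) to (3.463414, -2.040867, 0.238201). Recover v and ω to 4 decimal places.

Δθ = 0.238201 − -0.261799 = 0.500000
ω = Δθ/dt = 0.500000/2.0 = 0.2500
R = Δx/(sin θ' − sin θ) = 7.0000
v = R·ω = 7.0000·0.2500 = 1.7500

v = 1.7500, ω = 0.2500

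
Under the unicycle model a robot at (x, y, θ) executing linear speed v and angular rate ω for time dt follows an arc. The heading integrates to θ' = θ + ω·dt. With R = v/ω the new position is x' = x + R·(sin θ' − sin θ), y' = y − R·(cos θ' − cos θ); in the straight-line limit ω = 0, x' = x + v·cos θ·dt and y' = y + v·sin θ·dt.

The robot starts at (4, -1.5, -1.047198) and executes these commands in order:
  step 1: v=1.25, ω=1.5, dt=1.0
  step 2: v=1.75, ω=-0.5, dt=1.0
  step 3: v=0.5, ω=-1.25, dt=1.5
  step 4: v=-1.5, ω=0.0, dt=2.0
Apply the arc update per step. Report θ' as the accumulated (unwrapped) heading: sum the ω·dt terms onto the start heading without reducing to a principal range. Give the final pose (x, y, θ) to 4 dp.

(8.1719, 0.7956, -1.9222)

step 1: θ'=0.4528 (R=0.8333) → pose (5.0863, -1.8327, 0.4528)
step 2: θ'=-0.0472 (R=-3.5000) → pose (6.7826, -1.4839, -0.0472)
step 3: θ'=-1.9222 (R=-0.4000) → pose (7.1393, -2.0211, -1.9222)
step 4: θ'=-1.9222 (straight) → pose (8.1719, 0.7956, -1.9222)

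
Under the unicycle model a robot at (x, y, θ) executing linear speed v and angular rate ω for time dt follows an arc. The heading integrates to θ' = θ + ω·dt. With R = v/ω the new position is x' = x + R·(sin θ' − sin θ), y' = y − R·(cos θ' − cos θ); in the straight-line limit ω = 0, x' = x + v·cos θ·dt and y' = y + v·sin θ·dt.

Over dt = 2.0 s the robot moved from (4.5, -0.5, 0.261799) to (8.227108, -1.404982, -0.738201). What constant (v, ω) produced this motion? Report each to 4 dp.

Δθ = -0.738201 − 0.261799 = -1.000000
ω = Δθ/dt = -1.000000/2.0 = -0.5000
R = Δx/(sin θ' − sin θ) = -4.0000
v = R·ω = -4.0000·-0.5000 = 2.0000

v = 2.0000, ω = -0.5000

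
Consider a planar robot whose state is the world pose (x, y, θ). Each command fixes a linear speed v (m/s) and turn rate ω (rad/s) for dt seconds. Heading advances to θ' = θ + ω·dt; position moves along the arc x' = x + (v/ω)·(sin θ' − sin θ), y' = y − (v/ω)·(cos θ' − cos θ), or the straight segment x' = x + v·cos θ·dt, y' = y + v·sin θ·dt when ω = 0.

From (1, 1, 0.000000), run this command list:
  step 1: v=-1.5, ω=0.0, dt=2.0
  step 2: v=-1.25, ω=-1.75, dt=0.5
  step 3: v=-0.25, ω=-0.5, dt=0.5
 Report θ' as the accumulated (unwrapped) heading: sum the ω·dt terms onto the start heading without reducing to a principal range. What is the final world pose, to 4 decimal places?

step 1: θ'=0.0000 (straight) → pose (-2.0000, 1.0000, 0.0000)
step 2: θ'=-0.8750 (R=0.7143) → pose (-2.5482, 1.2564, -0.8750)
step 3: θ'=-1.1250 (R=0.5000) → pose (-2.6156, 1.3613, -1.1250)

(-2.6156, 1.3613, -1.1250)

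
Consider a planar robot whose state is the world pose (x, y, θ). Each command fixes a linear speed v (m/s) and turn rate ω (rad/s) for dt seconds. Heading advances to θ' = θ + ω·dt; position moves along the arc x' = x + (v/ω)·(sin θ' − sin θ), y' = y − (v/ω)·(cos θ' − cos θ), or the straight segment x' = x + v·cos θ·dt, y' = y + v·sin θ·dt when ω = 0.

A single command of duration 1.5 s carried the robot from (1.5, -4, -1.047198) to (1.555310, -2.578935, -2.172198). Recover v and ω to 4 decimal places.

v = -1.0000, ω = -0.7500

Δθ = -2.172198 − -1.047198 = -1.125000
ω = Δθ/dt = -1.125000/1.5 = -0.7500
R = −Δy/(cos θ' − cos θ) = 1.3333
v = R·ω = 1.3333·-0.7500 = -1.0000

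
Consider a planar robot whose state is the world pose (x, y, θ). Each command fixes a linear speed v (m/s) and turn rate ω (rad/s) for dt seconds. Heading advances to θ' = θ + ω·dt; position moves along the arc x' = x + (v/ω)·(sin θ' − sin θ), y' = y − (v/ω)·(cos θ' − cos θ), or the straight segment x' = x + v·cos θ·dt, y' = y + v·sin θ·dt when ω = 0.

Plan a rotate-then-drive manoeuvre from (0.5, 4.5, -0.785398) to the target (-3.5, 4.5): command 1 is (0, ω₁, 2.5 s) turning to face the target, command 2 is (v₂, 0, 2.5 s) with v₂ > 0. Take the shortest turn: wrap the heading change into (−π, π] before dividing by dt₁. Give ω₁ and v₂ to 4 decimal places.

heading to target = atan2(4.5−4.5, -3.5−0.5) = 3.1416
Δθ = wrap(3.1416 − -0.7854) = -2.3562; ω₁ = Δθ/dt₁ = -0.9425
distance = √((-3.5−0.5)² + (4.5−4.5)²) = 4.0000; v₂ = distance/dt₂ = 1.6000

ω₁ = -0.9425, v₂ = 1.6000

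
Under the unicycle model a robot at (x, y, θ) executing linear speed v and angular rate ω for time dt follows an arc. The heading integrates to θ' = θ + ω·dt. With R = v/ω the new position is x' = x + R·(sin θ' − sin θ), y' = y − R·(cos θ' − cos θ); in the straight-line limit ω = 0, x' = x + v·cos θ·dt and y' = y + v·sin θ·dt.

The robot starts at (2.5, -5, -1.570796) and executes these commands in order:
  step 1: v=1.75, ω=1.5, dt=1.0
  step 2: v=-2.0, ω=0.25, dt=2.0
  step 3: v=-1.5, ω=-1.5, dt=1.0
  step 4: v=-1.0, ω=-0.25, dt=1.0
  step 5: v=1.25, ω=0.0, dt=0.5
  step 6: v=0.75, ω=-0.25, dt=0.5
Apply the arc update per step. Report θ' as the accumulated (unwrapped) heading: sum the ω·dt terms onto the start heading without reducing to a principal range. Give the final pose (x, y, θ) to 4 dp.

(-1.7455, -6.4851, -1.4458)

step 1: θ'=-0.0708 (R=1.1667) → pose (3.5841, -6.1637, -0.0708)
step 2: θ'=0.4292 (R=-8.0000) → pose (-0.3109, -6.8693, 0.4292)
step 3: θ'=-1.0708 (R=1.0000) → pose (-1.6047, -6.4395, -1.0708)
step 4: θ'=-1.3208 (R=4.0000) → pose (-1.9700, -5.5114, -1.3208)
step 5: θ'=-1.3208 (straight) → pose (-1.8154, -6.1169, -1.3208)
step 6: θ'=-1.4458 (R=-3.0000) → pose (-1.7455, -6.4851, -1.4458)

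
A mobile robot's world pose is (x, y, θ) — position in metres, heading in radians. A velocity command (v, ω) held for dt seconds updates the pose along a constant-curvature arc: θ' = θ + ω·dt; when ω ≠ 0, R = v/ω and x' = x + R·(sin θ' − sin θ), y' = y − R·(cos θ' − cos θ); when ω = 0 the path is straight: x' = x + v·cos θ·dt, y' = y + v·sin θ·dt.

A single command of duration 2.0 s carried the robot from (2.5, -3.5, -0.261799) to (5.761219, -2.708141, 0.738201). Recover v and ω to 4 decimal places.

v = 1.7500, ω = 0.5000

Δθ = 0.738201 − -0.261799 = 1.000000
ω = Δθ/dt = 1.000000/2.0 = 0.5000
R = Δx/(sin θ' − sin θ) = 3.5000
v = R·ω = 3.5000·0.5000 = 1.7500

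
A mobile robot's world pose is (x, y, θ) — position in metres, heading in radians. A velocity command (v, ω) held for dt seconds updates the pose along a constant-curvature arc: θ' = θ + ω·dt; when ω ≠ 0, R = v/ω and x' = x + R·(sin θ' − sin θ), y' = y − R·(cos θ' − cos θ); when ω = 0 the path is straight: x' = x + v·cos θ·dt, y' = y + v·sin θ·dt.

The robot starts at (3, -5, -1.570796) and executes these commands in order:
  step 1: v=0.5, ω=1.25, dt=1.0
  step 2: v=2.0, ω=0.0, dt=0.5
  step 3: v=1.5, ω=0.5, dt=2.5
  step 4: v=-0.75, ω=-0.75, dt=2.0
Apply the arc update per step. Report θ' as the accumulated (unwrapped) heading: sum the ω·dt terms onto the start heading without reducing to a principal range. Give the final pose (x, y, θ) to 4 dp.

step 1: θ'=-0.3208 (R=0.4000) → pose (3.2739, -5.3796, -0.3208)
step 2: θ'=-0.3208 (straight) → pose (4.2229, -5.6949, -0.3208)
step 3: θ'=0.9292 (R=3.0000) → pose (7.5723, -4.6434, 0.9292)
step 4: θ'=-0.5708 (R=1.0000) → pose (6.2308, -4.8864, -0.5708)

(6.2308, -4.8864, -0.5708)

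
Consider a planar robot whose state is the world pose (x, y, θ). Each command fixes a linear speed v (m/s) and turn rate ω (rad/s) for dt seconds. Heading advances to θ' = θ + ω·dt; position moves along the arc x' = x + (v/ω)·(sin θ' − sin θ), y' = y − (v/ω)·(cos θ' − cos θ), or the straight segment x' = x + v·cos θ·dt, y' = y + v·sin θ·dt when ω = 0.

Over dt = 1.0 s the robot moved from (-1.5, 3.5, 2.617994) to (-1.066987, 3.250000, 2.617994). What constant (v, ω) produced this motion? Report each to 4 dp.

Δθ = 2.617994 − 2.617994 = 0.000000
ω = Δθ/dt = 0.000000/1.0 = 0.0000
ω = 0 → v = (Δx·cos θ + Δy·sin θ)/dt = -0.5000

v = -0.5000, ω = 0.0000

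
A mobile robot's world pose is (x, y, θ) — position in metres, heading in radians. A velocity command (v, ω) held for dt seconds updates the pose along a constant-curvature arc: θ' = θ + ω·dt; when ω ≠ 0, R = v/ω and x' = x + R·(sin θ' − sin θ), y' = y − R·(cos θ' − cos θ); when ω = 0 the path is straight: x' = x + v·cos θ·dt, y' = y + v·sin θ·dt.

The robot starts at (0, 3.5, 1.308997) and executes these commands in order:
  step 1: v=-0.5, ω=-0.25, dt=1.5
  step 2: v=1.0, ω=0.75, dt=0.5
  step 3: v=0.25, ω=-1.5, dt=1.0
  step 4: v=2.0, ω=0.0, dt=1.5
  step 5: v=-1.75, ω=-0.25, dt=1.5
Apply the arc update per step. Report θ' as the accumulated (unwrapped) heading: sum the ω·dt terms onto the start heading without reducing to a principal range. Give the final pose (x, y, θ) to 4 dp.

(0.6052, 3.7914, -0.5660)

step 1: θ'=0.9340 (R=2.0000) → pose (-0.3238, 2.8284, 0.9340)
step 2: θ'=1.3090 (R=1.3333) → pose (-0.1079, 3.2761, 1.3090)
step 3: θ'=-0.1910 (R=-0.1667) → pose (0.0847, 3.3966, -0.1910)
step 4: θ'=-0.1910 (straight) → pose (3.0301, 2.8271, -0.1910)
step 5: θ'=-0.5660 (R=7.0000) → pose (0.6052, 3.7914, -0.5660)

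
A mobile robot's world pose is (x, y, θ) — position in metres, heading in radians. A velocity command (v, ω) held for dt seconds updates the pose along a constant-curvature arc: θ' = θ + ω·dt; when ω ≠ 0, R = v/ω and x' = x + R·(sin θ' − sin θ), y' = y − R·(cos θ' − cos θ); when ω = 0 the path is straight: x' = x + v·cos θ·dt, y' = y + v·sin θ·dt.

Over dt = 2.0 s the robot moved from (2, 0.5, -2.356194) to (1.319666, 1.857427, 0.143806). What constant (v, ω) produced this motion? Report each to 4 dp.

v = -1.0000, ω = 1.2500

Δθ = 0.143806 − -2.356194 = 2.500000
ω = Δθ/dt = 2.500000/2.0 = 1.2500
R = −Δy/(cos θ' − cos θ) = -0.8000
v = R·ω = -0.8000·1.2500 = -1.0000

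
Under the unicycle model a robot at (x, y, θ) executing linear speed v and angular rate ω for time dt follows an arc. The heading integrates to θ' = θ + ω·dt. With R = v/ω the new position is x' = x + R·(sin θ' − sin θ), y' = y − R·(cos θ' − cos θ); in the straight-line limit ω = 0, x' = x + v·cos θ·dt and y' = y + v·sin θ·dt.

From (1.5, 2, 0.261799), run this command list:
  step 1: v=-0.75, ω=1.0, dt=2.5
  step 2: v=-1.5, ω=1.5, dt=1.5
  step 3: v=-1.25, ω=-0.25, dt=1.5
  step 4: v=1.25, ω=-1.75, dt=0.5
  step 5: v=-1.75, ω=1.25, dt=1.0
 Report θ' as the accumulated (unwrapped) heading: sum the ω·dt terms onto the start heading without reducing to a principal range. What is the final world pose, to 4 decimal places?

(2.7611, 4.6800, 5.0118)

step 1: θ'=2.7618 (R=-0.7500) → pose (1.4161, 0.5790, 2.7618)
step 2: θ'=5.0118 (R=-1.0000) → pose (2.7423, 1.8027, 5.0118)
step 3: θ'=4.6368 (R=5.0000) → pose (2.5341, 3.6551, 4.6368)
step 4: θ'=3.7618 (R=-0.7143) → pose (2.2370, 3.1278, 3.7618)
step 5: θ'=5.0118 (R=-1.4000) → pose (2.7611, 4.6800, 5.0118)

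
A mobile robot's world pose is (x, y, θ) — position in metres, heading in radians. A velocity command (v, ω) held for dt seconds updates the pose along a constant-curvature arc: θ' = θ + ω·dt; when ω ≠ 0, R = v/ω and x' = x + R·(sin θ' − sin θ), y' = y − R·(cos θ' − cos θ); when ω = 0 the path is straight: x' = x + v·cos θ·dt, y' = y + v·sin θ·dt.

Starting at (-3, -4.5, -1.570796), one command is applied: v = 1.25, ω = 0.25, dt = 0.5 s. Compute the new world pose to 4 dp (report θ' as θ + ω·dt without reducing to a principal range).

θ' = -1.5708 + 0.25·0.5 = -1.4458
R = v/ω = 1.25/0.25 = 5.0000
x' = -3 + 5.0000·(sin -1.4458 − sin -1.5708) = -2.9610
y' = -4.5 − 5.0000·(cos -1.4458 − cos -1.5708) = -5.1234

(-2.9610, -5.1234, -1.4458)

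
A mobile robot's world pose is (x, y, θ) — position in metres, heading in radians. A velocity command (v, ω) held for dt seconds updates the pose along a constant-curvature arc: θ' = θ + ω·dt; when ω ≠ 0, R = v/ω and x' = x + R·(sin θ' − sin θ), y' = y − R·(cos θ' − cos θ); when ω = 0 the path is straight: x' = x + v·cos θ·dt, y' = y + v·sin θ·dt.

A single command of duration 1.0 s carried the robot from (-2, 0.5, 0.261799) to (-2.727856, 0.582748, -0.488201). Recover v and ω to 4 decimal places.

v = -0.7500, ω = -0.7500

Δθ = -0.488201 − 0.261799 = -0.750000
ω = Δθ/dt = -0.750000/1.0 = -0.7500
R = Δx/(sin θ' − sin θ) = 1.0000
v = R·ω = 1.0000·-0.7500 = -0.7500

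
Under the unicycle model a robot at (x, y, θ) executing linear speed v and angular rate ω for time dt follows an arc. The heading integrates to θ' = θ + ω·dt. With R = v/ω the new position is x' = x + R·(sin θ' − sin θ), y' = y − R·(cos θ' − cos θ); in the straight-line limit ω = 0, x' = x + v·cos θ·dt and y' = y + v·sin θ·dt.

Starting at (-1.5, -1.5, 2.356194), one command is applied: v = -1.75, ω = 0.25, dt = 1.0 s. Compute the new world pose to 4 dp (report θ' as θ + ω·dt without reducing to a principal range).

θ' = 2.3562 + 0.25·1.0 = 2.6062
R = v/ω = -1.75/0.25 = -7.0000
x' = -1.5 + -7.0000·(sin 2.6062 − sin 2.3562) = -0.1215
y' = -1.5 − -7.0000·(cos 2.6062 − cos 2.3562) = -2.5707

(-0.1215, -2.5707, 2.6062)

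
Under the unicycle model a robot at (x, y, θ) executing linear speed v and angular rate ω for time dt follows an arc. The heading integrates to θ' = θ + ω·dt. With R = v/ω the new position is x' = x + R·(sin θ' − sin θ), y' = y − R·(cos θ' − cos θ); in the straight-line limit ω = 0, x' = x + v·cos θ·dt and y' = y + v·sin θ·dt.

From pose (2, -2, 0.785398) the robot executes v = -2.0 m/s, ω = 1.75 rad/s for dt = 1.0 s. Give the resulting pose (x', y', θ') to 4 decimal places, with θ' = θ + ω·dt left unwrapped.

(2.1570, -3.7473, 2.5354)

θ' = 0.7854 + 1.75·1.0 = 2.5354
R = v/ω = -2.0/1.75 = -1.1429
x' = 2 + -1.1429·(sin 2.5354 − sin 0.7854) = 2.1570
y' = -2 − -1.1429·(cos 2.5354 − cos 0.7854) = -3.7473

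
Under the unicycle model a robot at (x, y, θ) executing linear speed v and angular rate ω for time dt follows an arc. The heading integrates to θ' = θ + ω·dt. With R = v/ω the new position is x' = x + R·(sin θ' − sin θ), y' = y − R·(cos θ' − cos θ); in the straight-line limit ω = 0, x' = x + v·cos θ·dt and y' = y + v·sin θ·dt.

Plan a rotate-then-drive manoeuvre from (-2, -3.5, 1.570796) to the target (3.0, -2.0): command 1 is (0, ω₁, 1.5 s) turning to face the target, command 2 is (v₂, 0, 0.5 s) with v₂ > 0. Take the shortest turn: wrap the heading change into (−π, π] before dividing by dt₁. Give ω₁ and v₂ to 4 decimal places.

heading to target = atan2(-2−-3.5, 3−-2) = 0.2915
Δθ = wrap(0.2915 − 1.5708) = -1.2793; ω₁ = Δθ/dt₁ = -0.8529
distance = √((3−-2)² + (-2−-3.5)²) = 5.2202; v₂ = distance/dt₂ = 10.4403

ω₁ = -0.8529, v₂ = 10.4403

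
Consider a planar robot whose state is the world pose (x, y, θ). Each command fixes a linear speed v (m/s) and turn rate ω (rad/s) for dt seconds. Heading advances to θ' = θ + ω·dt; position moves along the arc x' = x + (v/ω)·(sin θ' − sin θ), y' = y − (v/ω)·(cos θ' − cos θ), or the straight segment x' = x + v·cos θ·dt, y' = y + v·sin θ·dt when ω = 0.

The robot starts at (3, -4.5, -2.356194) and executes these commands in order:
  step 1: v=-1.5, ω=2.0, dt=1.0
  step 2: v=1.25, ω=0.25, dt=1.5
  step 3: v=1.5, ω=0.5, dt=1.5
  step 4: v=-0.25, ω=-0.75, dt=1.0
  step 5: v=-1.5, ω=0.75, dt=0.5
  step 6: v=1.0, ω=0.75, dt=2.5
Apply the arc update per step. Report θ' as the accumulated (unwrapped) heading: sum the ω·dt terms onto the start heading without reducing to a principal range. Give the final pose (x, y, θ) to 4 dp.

step 1: θ'=-0.3562 (R=-0.7500) → pose (2.7312, -3.2667, -0.3562)
step 2: θ'=0.0188 (R=5.0000) → pose (4.5688, -3.5797, 0.0188)
step 3: θ'=0.7688 (R=3.0000) → pose (6.5982, -2.7365, 0.7688)
step 4: θ'=0.0188 (R=0.3333) → pose (6.3727, -2.8302, 0.0188)
step 5: θ'=0.3938 (R=-2.0000) → pose (5.6429, -2.9829, 0.3938)
step 6: θ'=2.2688 (R=1.3333) → pose (6.1528, -0.8947, 2.2688)

(6.1528, -0.8947, 2.2688)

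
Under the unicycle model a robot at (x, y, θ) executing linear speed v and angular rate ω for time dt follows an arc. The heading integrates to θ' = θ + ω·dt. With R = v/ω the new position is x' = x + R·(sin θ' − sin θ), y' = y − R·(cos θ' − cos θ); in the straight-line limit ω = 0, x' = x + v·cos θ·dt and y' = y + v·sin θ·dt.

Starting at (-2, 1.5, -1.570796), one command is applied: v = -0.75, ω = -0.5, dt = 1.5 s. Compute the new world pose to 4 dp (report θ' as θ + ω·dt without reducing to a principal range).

θ' = -1.5708 + -0.5·1.5 = -2.3208
R = v/ω = -0.75/-0.5 = 1.5000
x' = -2 + 1.5000·(sin -2.3208 − sin -1.5708) = -1.5975
y' = 1.5 − 1.5000·(cos -2.3208 − cos -1.5708) = 2.5225

(-1.5975, 2.5225, -2.3208)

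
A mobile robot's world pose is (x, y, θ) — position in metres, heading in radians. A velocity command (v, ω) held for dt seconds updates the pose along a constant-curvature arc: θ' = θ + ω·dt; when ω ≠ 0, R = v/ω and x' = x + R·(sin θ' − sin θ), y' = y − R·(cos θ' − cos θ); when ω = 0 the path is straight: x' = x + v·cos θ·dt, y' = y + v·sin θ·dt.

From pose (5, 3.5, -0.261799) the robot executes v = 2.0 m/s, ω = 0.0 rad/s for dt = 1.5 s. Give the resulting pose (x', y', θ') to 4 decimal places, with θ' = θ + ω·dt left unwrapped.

(7.8978, 2.7235, -0.2618)

θ' = -0.2618 + 0.0·1.5 = -0.2618
ω = 0 → straight: x' = 5 + 2.0·cos(-0.2618)·1.5 = 7.8978
y' = 3.5 + 2.0·sin(-0.2618)·1.5 = 2.7235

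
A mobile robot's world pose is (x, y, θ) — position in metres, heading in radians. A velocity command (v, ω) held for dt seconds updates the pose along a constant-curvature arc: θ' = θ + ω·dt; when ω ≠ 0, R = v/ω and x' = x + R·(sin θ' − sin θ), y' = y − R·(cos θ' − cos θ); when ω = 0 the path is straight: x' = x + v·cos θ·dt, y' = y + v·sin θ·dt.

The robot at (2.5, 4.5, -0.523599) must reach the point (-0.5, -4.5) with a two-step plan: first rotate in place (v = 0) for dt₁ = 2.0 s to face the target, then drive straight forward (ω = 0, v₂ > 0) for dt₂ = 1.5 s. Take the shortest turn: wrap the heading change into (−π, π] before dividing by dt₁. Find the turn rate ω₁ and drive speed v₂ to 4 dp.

heading to target = atan2(-4.5−4.5, -0.5−2.5) = -1.8925
Δθ = wrap(-1.8925 − -0.5236) = -1.3689; ω₁ = Δθ/dt₁ = -0.6845
distance = √((-0.5−2.5)² + (-4.5−4.5)²) = 9.4868; v₂ = distance/dt₂ = 6.3246

ω₁ = -0.6845, v₂ = 6.3246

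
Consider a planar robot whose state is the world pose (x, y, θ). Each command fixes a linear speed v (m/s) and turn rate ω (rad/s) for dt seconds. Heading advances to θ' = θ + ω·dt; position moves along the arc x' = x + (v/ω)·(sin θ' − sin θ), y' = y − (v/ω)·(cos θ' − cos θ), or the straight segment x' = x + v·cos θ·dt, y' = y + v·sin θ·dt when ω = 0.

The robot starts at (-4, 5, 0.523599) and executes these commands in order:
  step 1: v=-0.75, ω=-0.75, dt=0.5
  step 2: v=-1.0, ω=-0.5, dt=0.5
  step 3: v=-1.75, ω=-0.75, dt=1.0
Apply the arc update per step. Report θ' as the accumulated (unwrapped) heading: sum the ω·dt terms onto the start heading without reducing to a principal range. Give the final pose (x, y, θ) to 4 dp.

(-6.3695, 5.6491, -0.8514)

step 1: θ'=0.1486 (R=1.0000) → pose (-4.3519, 4.8770, 0.1486)
step 2: θ'=-0.1014 (R=2.0000) → pose (-4.8505, 4.8653, -0.1014)
step 3: θ'=-0.8514 (R=2.3333) → pose (-6.3695, 5.6491, -0.8514)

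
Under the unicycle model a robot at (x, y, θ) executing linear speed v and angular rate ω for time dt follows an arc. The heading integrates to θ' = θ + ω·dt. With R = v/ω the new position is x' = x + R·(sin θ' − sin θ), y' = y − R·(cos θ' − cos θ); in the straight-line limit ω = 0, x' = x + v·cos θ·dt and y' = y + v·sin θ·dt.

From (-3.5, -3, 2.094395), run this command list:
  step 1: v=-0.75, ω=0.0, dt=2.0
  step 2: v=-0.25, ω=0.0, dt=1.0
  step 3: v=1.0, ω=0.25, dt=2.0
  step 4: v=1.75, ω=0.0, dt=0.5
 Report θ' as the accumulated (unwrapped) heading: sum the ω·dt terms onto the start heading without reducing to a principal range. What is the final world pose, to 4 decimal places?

(-4.7552, -2.6443, 2.5944)

step 1: θ'=2.0944 (straight) → pose (-2.7500, -4.2990, 2.0944)
step 2: θ'=2.0944 (straight) → pose (-2.6250, -4.5155, 2.0944)
step 3: θ'=2.5944 (R=4.0000) → pose (-4.0079, -3.0996, 2.5944)
step 4: θ'=2.5944 (straight) → pose (-4.7552, -2.6443, 2.5944)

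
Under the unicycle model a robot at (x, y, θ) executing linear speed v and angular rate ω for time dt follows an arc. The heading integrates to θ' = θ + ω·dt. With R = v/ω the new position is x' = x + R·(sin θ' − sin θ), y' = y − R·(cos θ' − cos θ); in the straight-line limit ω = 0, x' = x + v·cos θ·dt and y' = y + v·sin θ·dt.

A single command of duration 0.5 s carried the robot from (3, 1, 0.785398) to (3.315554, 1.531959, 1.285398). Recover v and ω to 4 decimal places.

v = 1.2500, ω = 1.0000

Δθ = 1.285398 − 0.785398 = 0.500000
ω = Δθ/dt = 0.500000/0.5 = 1.0000
R = −Δy/(cos θ' − cos θ) = 1.2500
v = R·ω = 1.2500·1.0000 = 1.2500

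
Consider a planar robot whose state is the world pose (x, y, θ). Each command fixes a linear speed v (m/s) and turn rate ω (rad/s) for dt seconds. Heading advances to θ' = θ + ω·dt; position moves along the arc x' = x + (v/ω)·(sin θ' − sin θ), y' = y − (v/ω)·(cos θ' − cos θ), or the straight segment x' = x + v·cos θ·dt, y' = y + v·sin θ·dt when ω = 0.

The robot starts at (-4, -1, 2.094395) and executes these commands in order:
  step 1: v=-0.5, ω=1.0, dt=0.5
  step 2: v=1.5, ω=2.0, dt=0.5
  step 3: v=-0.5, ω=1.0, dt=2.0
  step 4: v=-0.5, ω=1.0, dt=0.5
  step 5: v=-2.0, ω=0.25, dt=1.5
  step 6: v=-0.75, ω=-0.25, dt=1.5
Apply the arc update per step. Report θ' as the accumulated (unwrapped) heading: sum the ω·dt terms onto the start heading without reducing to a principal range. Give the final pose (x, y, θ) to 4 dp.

step 1: θ'=2.5944 (R=-0.5000) → pose (-3.8271, -1.1770, 2.5944)
step 2: θ'=3.5944 (R=0.7500) → pose (-4.5455, -1.1431, 3.5944)
step 3: θ'=5.5944 (R=-0.5000) → pose (-4.4464, -0.3074, 5.5944)
step 4: θ'=6.0944 (R=-0.5000) → pose (-4.6704, -0.2023, 6.0944)
step 5: θ'=6.4694 (R=-8.0000) → pose (-7.6528, -0.1985, 6.4694)
step 6: θ'=6.0944 (R=3.0000) → pose (-8.7713, -0.1970, 6.0944)

(-8.7713, -0.1970, 6.0944)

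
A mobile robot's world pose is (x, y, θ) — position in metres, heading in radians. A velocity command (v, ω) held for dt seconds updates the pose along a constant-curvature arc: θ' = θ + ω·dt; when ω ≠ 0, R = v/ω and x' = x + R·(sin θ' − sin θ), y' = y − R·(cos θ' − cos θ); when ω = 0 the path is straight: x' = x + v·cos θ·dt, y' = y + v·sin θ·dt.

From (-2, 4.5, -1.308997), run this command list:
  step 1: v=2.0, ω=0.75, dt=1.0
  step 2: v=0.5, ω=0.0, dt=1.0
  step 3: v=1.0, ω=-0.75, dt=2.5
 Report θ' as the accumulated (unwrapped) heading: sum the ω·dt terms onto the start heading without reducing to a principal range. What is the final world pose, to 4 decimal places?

(-0.2550, 0.5206, -2.4340)

step 1: θ'=-0.5590 (R=2.6667) → pose (-0.8384, 2.9294, -0.5590)
step 2: θ'=-0.5590 (straight) → pose (-0.4145, 2.6642, -0.5590)
step 3: θ'=-2.4340 (R=-1.3333) → pose (-0.2550, 0.5206, -2.4340)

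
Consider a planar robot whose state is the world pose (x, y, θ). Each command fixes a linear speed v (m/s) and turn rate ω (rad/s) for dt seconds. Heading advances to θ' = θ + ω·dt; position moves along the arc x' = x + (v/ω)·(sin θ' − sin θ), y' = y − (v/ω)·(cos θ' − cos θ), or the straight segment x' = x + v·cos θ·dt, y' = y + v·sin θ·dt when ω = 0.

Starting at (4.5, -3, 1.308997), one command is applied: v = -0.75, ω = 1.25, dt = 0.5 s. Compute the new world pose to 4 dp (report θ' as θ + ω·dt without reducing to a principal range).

(4.5187, -3.3685, 1.9340)

θ' = 1.3090 + 1.25·0.5 = 1.9340
R = v/ω = -0.75/1.25 = -0.6000
x' = 4.5 + -0.6000·(sin 1.9340 − sin 1.3090) = 4.5187
y' = -3 − -0.6000·(cos 1.9340 − cos 1.3090) = -3.3685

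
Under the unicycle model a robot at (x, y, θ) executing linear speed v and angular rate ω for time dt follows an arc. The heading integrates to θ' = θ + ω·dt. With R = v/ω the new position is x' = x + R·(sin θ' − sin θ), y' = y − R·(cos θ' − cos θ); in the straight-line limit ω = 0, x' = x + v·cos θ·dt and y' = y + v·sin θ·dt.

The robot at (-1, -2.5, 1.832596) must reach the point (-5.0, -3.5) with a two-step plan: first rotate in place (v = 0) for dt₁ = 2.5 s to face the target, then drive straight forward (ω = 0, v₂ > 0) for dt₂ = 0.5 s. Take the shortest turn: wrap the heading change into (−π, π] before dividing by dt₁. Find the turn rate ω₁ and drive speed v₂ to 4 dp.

heading to target = atan2(-3.5−-2.5, -5−-1) = -2.8966
Δθ = wrap(-2.8966 − 1.8326) = 1.5540; ω₁ = Δθ/dt₁ = 0.6216
distance = √((-5−-1)² + (-3.5−-2.5)²) = 4.1231; v₂ = distance/dt₂ = 8.2462

ω₁ = 0.6216, v₂ = 8.2462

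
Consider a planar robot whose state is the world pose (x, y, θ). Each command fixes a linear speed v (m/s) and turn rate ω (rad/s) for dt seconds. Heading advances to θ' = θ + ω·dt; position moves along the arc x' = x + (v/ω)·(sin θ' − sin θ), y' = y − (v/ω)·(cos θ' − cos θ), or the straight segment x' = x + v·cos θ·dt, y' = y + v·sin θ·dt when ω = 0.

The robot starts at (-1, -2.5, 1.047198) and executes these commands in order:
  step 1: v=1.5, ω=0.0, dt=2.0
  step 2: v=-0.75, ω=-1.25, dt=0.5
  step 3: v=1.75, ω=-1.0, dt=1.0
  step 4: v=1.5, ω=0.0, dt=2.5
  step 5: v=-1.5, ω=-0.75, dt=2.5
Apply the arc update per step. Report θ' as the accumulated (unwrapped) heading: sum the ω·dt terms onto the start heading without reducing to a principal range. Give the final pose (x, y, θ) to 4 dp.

(4.8616, 0.8915, -2.4528)

step 1: θ'=1.0472 (straight) → pose (0.5000, 0.0981, 1.0472)
step 2: θ'=0.4222 (R=0.6000) → pose (0.2262, -0.1492, 0.4222)
step 3: θ'=-0.5778 (R=-1.7500) → pose (1.8992, -0.2797, -0.5778)
step 4: θ'=-0.5778 (straight) → pose (5.0404, -2.3278, -0.5778)
step 5: θ'=-2.4528 (R=2.0000) → pose (4.8616, 0.8915, -2.4528)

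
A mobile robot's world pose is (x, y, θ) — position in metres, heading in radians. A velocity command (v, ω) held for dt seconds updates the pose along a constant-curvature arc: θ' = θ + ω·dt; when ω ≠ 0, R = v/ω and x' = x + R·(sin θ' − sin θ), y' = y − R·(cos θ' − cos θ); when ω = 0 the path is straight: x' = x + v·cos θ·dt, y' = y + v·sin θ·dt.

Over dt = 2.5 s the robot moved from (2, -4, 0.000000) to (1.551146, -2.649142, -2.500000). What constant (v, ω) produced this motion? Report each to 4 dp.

Δθ = -2.500000 − 0.000000 = -2.500000
ω = Δθ/dt = -2.500000/2.5 = -1.0000
R = −Δy/(cos θ' − cos θ) = 0.7500
v = R·ω = 0.7500·-1.0000 = -0.7500

v = -0.7500, ω = -1.0000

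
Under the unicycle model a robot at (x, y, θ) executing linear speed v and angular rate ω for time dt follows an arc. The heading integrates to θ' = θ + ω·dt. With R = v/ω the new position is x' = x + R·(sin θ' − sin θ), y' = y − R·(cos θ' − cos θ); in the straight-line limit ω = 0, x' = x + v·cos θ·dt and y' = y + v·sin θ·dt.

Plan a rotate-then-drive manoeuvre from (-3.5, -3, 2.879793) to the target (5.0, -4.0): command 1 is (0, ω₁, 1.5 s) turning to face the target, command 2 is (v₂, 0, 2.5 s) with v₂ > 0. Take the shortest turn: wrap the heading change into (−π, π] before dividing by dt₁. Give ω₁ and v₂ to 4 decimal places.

ω₁ = -1.9979, v₂ = 3.4234

heading to target = atan2(-4−-3, 5−-3.5) = -0.1171
Δθ = wrap(-0.1171 − 2.8798) = -2.9969; ω₁ = Δθ/dt₁ = -1.9979
distance = √((5−-3.5)² + (-4−-3)²) = 8.5586; v₂ = distance/dt₂ = 3.4234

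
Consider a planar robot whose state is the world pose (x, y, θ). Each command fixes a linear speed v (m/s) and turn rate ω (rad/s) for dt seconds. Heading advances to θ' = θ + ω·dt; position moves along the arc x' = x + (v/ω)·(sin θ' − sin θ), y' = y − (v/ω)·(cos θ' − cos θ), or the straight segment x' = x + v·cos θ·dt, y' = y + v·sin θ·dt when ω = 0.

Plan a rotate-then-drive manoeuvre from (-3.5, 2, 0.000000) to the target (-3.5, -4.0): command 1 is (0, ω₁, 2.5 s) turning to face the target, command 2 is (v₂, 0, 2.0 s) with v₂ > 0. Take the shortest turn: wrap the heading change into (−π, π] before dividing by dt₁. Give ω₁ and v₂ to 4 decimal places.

heading to target = atan2(-4−2, -3.5−-3.5) = -1.5708
Δθ = wrap(-1.5708 − 0.0000) = -1.5708; ω₁ = Δθ/dt₁ = -0.6283
distance = √((-3.5−-3.5)² + (-4−2)²) = 6.0000; v₂ = distance/dt₂ = 3.0000

ω₁ = -0.6283, v₂ = 3.0000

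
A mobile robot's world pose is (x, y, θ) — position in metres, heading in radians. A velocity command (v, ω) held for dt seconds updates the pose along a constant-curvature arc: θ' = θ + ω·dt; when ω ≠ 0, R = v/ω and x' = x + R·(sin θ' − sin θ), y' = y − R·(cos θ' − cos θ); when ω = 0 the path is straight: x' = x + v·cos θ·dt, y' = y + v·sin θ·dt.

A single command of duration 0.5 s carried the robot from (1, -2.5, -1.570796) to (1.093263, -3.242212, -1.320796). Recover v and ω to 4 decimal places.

v = 1.5000, ω = 0.5000

Δθ = -1.320796 − -1.570796 = 0.250000
ω = Δθ/dt = 0.250000/0.5 = 0.5000
R = −Δy/(cos θ' − cos θ) = 3.0000
v = R·ω = 3.0000·0.5000 = 1.5000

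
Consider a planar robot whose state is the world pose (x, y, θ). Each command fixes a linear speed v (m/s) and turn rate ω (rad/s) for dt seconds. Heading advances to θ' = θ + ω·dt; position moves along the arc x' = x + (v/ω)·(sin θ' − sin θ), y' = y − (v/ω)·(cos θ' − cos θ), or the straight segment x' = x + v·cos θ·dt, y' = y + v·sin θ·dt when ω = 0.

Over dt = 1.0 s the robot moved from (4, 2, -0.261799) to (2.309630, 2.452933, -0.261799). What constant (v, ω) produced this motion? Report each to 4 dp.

v = -1.7500, ω = 0.0000

Δθ = -0.261799 − -0.261799 = 0.000000
ω = Δθ/dt = 0.000000/1.0 = 0.0000
ω = 0 → v = (Δx·cos θ + Δy·sin θ)/dt = -1.7500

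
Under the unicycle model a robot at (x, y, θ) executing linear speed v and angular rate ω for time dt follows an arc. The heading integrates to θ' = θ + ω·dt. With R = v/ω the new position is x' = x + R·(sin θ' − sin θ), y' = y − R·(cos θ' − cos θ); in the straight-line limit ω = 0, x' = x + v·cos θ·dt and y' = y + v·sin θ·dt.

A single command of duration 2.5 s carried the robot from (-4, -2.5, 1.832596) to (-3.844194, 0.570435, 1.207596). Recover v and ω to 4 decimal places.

Δθ = 1.207596 − 1.832596 = -0.625000
ω = Δθ/dt = -0.625000/2.5 = -0.2500
R = −Δy/(cos θ' − cos θ) = -5.0000
v = R·ω = -5.0000·-0.2500 = 1.2500

v = 1.2500, ω = -0.2500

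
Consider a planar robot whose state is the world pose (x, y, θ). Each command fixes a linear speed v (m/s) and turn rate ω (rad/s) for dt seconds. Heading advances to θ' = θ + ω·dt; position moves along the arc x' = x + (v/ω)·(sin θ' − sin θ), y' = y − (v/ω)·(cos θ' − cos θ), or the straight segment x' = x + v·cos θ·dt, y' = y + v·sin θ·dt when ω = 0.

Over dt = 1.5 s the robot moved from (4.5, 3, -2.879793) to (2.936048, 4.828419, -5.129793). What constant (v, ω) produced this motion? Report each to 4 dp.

Δθ = -5.129793 − -2.879793 = -2.250000
ω = Δθ/dt = -2.250000/1.5 = -1.5000
R = −Δy/(cos θ' − cos θ) = -1.3333
v = R·ω = -1.3333·-1.5000 = 2.0000

v = 2.0000, ω = -1.5000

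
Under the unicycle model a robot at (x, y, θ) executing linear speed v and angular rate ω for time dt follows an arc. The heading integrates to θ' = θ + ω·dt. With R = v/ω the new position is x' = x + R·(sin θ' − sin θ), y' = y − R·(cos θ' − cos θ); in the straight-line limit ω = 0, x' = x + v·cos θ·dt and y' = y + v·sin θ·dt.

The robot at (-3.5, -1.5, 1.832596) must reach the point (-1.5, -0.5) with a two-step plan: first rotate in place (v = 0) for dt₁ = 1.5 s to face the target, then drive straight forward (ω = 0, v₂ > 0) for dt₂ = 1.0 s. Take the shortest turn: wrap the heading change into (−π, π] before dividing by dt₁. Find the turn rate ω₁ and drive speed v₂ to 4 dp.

ω₁ = -0.9126, v₂ = 2.2361

heading to target = atan2(-0.5−-1.5, -1.5−-3.5) = 0.4636
Δθ = wrap(0.4636 − 1.8326) = -1.3689; ω₁ = Δθ/dt₁ = -0.9126
distance = √((-1.5−-3.5)² + (-0.5−-1.5)²) = 2.2361; v₂ = distance/dt₂ = 2.2361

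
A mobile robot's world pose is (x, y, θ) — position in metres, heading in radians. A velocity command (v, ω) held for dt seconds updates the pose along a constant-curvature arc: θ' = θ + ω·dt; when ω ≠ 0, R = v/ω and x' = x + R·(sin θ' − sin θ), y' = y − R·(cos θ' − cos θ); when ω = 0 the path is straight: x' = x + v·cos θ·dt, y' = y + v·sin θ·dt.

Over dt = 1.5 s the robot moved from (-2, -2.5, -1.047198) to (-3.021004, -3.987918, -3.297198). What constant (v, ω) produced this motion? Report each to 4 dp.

v = 1.5000, ω = -1.5000

Δθ = -3.297198 − -1.047198 = -2.250000
ω = Δθ/dt = -2.250000/1.5 = -1.5000
R = −Δy/(cos θ' − cos θ) = -1.0000
v = R·ω = -1.0000·-1.5000 = 1.5000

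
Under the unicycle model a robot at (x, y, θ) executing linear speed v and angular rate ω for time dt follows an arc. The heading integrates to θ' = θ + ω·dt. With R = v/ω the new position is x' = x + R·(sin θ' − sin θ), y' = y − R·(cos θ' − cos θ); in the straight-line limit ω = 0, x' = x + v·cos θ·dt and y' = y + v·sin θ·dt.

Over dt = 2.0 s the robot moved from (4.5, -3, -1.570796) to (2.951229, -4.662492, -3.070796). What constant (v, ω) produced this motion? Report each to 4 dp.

v = 1.2500, ω = -0.7500

Δθ = -3.070796 − -1.570796 = -1.500000
ω = Δθ/dt = -1.500000/2.0 = -0.7500
R = −Δy/(cos θ' − cos θ) = -1.6667
v = R·ω = -1.6667·-0.7500 = 1.2500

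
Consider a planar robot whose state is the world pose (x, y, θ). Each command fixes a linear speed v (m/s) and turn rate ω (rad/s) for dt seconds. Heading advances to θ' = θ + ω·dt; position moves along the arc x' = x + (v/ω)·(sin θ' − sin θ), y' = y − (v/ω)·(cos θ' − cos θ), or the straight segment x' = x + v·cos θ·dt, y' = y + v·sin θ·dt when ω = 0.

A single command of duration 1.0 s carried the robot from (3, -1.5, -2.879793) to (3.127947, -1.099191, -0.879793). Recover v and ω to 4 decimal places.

v = -0.5000, ω = 2.0000

Δθ = -0.879793 − -2.879793 = 2.000000
ω = Δθ/dt = 2.000000/1.0 = 2.0000
R = −Δy/(cos θ' − cos θ) = -0.2500
v = R·ω = -0.2500·2.0000 = -0.5000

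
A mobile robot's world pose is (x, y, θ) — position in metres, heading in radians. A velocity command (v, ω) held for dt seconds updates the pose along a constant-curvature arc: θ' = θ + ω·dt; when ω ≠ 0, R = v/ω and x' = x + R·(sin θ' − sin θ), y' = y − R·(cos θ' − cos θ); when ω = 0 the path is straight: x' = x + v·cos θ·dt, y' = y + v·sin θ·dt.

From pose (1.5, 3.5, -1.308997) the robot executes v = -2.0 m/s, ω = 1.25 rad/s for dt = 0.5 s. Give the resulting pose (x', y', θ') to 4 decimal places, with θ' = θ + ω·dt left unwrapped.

θ' = -1.3090 + 1.25·0.5 = -0.6840
R = v/ω = -2.0/1.25 = -1.6000
x' = 1.5 + -1.6000·(sin -0.6840 − sin -1.3090) = 0.9656
y' = 3.5 − -1.6000·(cos -0.6840 − cos -1.3090) = 4.3260

(0.9656, 4.3260, -0.6840)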